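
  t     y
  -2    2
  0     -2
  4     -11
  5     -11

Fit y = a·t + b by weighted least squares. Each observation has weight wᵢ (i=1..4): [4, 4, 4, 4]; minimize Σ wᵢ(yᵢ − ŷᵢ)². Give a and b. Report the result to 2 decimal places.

Entries of AᵀWA: Σwᵢ·t·t = 180, Σwᵢ·t = 28, Σwᵢ·1 = 16.
Right-hand side: Σwᵢ·t·y = -412, Σwᵢ·y = -88.
AᵀWA·[a, b]ᵀ = AᵀWy becomes [[180, 28]; [28, 16]]·[a, b]ᵀ = [-412, -88]ᵀ.
Determinant 180·16 − 28² = 2096.
a = ((-412)·16 − 28·(-88))/2096 = -258/131; b = (180·(-88) − 28·(-412))/2096 = -269/131.

a = -1.97, b = -2.05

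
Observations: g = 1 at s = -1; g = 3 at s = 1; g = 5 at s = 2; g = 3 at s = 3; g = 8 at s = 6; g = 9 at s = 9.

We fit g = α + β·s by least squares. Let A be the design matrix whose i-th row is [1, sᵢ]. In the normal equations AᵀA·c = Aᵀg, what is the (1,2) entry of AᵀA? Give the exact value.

Row 1 ↔ basis 1, column 2 ↔ basis s, so (AᵀA)_{1,2} = Σᵢ s = (1)·(-1) + (1)·(1) + (1)·(2) + (1)·(3) + (1)·(6) + (1)·(9) = 20.

20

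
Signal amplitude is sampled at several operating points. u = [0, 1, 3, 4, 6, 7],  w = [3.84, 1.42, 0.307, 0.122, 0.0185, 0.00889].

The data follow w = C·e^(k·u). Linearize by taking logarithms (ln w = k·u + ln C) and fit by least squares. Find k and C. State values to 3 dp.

Let Y = ln w. Fitting Y = k·u + ln C by least squares:
AᵀA = [[111.0000, 21.0000]; [21.0000, 6]], rhs = [-68.6067, -10.3013]ᵀ  (here Σu = 21.0000, Σ(u)² = 111.0000, Σln w = -10.3013, Σu·ln w = -68.6067).
Solving (det = 225.0000): k = -0.86806, ln C = 1.32131, so C = exp(1.32131) = 3.74831.

k = -0.868, C = 3.748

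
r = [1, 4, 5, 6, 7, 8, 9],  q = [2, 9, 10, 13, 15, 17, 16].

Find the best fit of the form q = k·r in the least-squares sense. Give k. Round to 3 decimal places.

k = 2.026

Normal-equation sums: Σr·r = 272.
For Xᵀq: Σr·q = 551.
XᵀX·[k]ᵀ = Xᵀq becomes [[272]]·[k]ᵀ = [551]ᵀ.
Hence k = 551 / 272 ≈ 2.02574.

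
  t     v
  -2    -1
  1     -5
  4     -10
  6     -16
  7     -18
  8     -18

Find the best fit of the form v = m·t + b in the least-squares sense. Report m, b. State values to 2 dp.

m = -1.85, b = -3.93

Setting ∂/∂m … = 0 gives: 170·m + 24·b = -409;  24·m + 6·b = -68.
(Σt·t = 170, Σt = 24, Σ1 = 6, Σt·v = -409, Σv = -68.)
Eliminating b: 6·(row 1) − 24·(row 2) gives 444·m = 6·(-409) − 24·(-68) = -822, so m = -137/74.
Then b = ((-68) − 24·(-137/74))/6 = -436/111.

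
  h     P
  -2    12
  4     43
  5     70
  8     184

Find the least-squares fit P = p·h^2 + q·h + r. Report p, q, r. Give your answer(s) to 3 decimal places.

Entries of XᵀX: Σh^2·h^2 = 4993, Σh^2·h = 693, Σh^2 = 109, Σh·h = 109, Σh = 15, Σ1 = 4.
And Σh^2·P = 14262, Σh·P = 1970, ΣP = 309.
XᵀX·[p, q, r]ᵀ = XᵀP becomes [[4993, 693, 109]; [693, 109, 15]; [109, 15, 4]]·[p, q, r]ᵀ = [14262, 1970, 309]ᵀ.
Inverting the 3×3 Gram matrix, [p, q, r]ᵀ = [51703/17268, -4347/5756, -13025/8634]ᵀ.

p = 2.994, q = -0.755, r = -1.509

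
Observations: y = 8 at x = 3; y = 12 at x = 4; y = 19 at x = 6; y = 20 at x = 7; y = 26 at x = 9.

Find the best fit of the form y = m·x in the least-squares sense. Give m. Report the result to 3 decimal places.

From the data, Σx·x = 191.
For Mᵀy: Σx·y = 560.
m = 560/191 = 2.93194.

m = 2.932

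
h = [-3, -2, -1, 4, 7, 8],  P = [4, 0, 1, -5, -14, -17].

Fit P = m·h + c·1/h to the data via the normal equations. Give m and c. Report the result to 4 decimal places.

m = -1.9885, c = 2.8930

Entries of MᵀM: Σh·h = 143, Σh·1/h = 6, Σ1/h·1/h = 41197/28224.
For MᵀP: Σh·P = -267, Σ1/h·P = -185/24.
Normal equations: [[143, 6]; [6, 41197/28224]]·[m, c]ᵀ = [-267, -185/24]ᵀ.
Eliminating c: (41197/28224)·(row 1) − 6·(row 2) gives (4875107/28224)·m = (41197/28224)·(-267) − 6·(-185/24) = -3231413/9408, so m = -9694239/4875107.
Then c = ((-185/24) − 6·(-9694239/4875107))/(41197/28224) = 14103768/4875107.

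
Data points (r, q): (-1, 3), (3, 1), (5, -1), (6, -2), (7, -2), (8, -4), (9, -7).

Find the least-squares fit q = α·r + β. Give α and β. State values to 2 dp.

α = -0.90, β = 3.05

The normal system XᵀX·[α, β]ᵀ = Xᵀq is [[265, 37]; [37, 7]]·[α, β]ᵀ = [-126, -12]ᵀ.
Δ = 265·7 − 37² = 486.
α = ((-126)·7 − 37·(-12))/486 = -73/81; β = (265·(-12) − 37·(-126))/486 = 247/81.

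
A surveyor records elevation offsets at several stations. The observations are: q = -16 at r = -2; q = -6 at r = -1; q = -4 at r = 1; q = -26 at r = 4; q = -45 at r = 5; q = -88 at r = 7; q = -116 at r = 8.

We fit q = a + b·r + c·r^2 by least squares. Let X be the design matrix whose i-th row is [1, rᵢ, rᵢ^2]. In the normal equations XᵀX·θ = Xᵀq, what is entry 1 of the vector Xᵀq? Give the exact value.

-301

Entry 1 ↔ basis 1, so (Xᵀq)_{1} = Σᵢ qᵢ = (1)·(-16) + (1)·(-6) + (1)·(-4) + (1)·(-26) + (1)·(-45) + (1)·(-88) + (1)·(-116) = -301.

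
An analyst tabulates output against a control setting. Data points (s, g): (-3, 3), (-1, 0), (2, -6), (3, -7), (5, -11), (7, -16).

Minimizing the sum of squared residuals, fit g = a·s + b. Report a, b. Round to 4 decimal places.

a = -1.8717, b = -2.1114

The normal equations are: 97·a + 13·b = -209;  13·a + 6·b = -37.
Determinant 97·6 − 13² = 413.
a = ((-209)·6 − 13·(-37))/413 = -773/413; b = (97·(-37) − 13·(-209))/413 = -872/413.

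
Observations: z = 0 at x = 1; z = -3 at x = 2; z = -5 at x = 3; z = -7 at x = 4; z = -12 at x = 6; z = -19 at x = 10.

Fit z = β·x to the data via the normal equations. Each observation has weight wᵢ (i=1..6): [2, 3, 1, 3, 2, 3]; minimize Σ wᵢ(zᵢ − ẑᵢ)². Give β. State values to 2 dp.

With design matrix A, AᵀWA = [[443]] and AᵀWz = [-831]ᵀ.
β = (-831)/443 = -1.87585.

β = -1.88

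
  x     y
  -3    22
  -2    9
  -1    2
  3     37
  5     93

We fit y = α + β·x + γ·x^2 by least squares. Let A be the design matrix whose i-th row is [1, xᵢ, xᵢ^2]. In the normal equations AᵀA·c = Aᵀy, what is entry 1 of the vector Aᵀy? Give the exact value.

163

Entry 1 ↔ basis 1, so (Aᵀy)_{1} = Σᵢ yᵢ = (1)·(22) + (1)·(9) + (1)·(2) + (1)·(37) + (1)·(93) = 163.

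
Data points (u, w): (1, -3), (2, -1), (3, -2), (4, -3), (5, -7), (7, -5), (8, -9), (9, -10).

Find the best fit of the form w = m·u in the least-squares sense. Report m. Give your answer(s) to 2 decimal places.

With design matrix X, XᵀX = [[249]] and Xᵀw = [-255]ᵀ.
m = (-255)/249 = -1.0241.

m = -1.02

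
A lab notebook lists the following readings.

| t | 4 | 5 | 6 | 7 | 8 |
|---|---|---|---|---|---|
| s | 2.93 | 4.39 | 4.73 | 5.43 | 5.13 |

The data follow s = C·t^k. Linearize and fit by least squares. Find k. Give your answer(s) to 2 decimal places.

k = 0.81

With ln sᵢ as the transformed response and ln tᵢ as the regressor:
AᵀA = [[15.8331, 8.8128]; [8.8128, 5]], rhs = [13.3479, 7.4353]ᵀ  (here Σln t = 8.8128, Σ(ln t)² = 15.8331, Σln s = 7.4353, Σln t·ln s = 13.3479).
Δ = 15.8331·5 − (8.8128)² = 1.4995; k = (13.3479·5 − 8.8128·7.4353)/1.4995 = 0.80911, ln C = (15.8331·7.4353 − 8.8128·13.3479)/1.4995 = 0.06095.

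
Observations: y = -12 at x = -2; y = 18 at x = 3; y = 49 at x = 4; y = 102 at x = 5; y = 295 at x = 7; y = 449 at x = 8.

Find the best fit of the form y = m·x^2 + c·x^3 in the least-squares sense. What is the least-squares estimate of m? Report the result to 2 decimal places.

AᵀA·[m, c]ᵀ = Aᵀy reads: 7475·m + 53935·c = 46639;  53935·m + 400307·c = 347541.
(Σx^2·x^2 = 7475, Σx^2·x^3 = 53935, Σx^3·x^3 = 400307, Σx^2·y = 46639, Σx^3·y = 347541.)
Determinant 7475·400307 − 53935² = 83310600.
m = (46639·400307 − 53935·347541)/83310600 = -37352831/41655300; c = (7475·347541 − 53935·46639)/83310600 = 358237/362220.

m = -0.90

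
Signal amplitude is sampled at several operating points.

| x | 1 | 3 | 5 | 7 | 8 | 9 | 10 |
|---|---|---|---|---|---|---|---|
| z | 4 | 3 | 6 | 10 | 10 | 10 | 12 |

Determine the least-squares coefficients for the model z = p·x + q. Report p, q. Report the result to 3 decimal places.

p = 1.004, q = 1.687

The normal equations are: 329·p + 43·q = 403;  43·p + 7·q = 55.
(Σx·x = 329, Σx = 43, Σ1 = 7, Σx·z = 403, Σz = 55.)
Eliminating q: 7·(row 1) − 43·(row 2) gives 454·p = 7·403 − 43·55 = 456, so p = 228/227.
Then q = (55 − 43·(228/227))/7 = 383/227.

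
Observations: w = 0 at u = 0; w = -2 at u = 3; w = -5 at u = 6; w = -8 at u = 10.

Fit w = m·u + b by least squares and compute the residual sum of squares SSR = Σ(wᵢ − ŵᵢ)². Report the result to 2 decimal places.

SSR = 0.17

The normal system AᵀA·[m, b]ᵀ = Aᵀw is [[145, 19]; [19, 4]]·[m, b]ᵀ = [-116, -15]ᵀ.
det = 145·4 − 19² = 219.
m = ((-116)·4 − 19·(-15))/219 = -179/219; b = (145·(-15) − 19·(-116))/219 = 29/219.
Residuals: -29/219, 70/219, -50/219, 3/73; SSR = 38/219.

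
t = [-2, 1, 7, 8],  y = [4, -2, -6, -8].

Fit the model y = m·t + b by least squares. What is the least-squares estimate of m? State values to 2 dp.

m = -1.07

Forming MᵀM = [[118, 14]; [14, 4]] and Mᵀy = [-116, -12]ᵀ gives MᵀM·[m, b]ᵀ = Mᵀy.
det = 118·4 − 14² = 276.
m = ((-116)·4 − 14·(-12))/276 = -74/69; b = (118·(-12) − 14·(-116))/276 = 52/69.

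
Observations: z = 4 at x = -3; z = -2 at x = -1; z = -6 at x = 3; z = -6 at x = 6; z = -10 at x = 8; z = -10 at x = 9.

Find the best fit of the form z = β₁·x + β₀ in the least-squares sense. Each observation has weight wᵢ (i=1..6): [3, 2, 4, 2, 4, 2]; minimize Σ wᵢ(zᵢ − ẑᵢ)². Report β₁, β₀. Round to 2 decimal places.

β₁ = -1.09, β₀ = -1.14

Normal-equation sums: Σwᵢ·x·x = 555, Σwᵢ·x = 63, Σwᵢ·1 = 17.
For MᵀWz: Σwᵢ·x·z = -676, Σwᵢ·z = -88.
MᵀWM·[β₁, β₀]ᵀ = MᵀWz becomes [[555, 63]; [63, 17]]·[β₁, β₀]ᵀ = [-676, -88]ᵀ.
Δ = 555·17 − 63² = 5466.
β₁ = ((-676)·17 − 63·(-88))/5466 = -2974/2733; β₀ = (555·(-88) − 63·(-676))/5466 = -1042/911.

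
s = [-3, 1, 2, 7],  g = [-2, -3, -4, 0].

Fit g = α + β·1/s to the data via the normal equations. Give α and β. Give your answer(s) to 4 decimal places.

α = -1.7735, β = -1.4556

Normal-equation sums: Σ1 = 4, Σ1/s = 55/42, Σ1/s·1/s = 2437/1764.
Right-hand side: Σg = -9, Σ1/s·g = -13/3.
Normal equations: [[4, 55/42]; [55/42, 2437/1764]]·[α, β]ᵀ = [-9, -13/3]ᵀ.
Eliminating β: (2437/1764)·(row 1) − (55/42)·(row 2) gives (747/196)·α = (2437/1764)·(-9) − (55/42)·(-13/3) = -11923/1764, so α = -11923/6723.
Then β = ((-13/3) − (55/42)·(-11923/6723))/(2437/1764) = -3262/2241.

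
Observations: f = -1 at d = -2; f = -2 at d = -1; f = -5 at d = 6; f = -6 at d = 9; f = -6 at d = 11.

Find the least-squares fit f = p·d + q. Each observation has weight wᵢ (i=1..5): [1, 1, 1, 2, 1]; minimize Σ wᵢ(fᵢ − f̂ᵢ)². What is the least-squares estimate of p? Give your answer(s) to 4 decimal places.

p = -0.4000

The normal equations are: 324·p + 32·q = -200;  32·p + 6·q = -26.
(Σwᵢ·d·d = 324, Σwᵢ·d = 32, Σwᵢ·1 = 6, Σwᵢ·d·f = -200, Σwᵢ·f = -26.)
det = 324·6 − 32² = 920.
p = ((-200)·6 − 32·(-26))/920 = -2/5; q = (324·(-26) − 32·(-200))/920 = -11/5.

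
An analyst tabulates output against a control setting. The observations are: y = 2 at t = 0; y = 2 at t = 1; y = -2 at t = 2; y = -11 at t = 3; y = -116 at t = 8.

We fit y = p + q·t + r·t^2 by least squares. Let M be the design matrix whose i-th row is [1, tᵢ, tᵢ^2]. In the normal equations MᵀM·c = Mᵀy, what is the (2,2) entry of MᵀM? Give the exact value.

Row 2 ↔ basis t, column 2 ↔ basis t, so (MᵀM)_{2,2} = Σᵢ (t)·(t) = (0)·(0) + (1)·(1) + (2)·(2) + (3)·(3) + (8)·(8) = 78.

78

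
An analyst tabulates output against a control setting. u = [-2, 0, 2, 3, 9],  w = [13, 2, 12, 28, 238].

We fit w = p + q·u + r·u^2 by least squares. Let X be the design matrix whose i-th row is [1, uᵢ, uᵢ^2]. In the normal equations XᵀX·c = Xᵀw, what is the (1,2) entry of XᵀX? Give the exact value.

Row 1 ↔ basis 1, column 2 ↔ basis u, so (XᵀX)_{1,2} = Σᵢ u = (1)·(-2) + (1)·(0) + (1)·(2) + (1)·(3) + (1)·(9) = 12.

12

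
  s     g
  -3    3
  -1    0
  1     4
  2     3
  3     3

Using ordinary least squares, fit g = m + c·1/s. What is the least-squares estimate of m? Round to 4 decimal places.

Entries of MᵀM: Σ1 = 5, Σ1/s = 1/2, Σ1/s·1/s = 89/36.
And Σg = 13, Σ1/s·g = 11/2.
Eliminating c: (89/36)·(row 1) − (1/2)·(row 2) gives (109/9)·m = (89/36)·13 − (1/2)·(11/2) = 529/18, so m = 529/218.
Then c = ((11/2) − (1/2)·(529/218))/(89/36) = 189/109.

m = 2.4266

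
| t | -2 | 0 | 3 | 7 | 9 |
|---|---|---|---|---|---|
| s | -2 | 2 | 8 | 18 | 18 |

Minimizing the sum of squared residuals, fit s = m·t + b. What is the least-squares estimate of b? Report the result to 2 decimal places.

b = 2.16

Compute the Gram sums: Σt·t = 143, Σt = 17, Σ1 = 5.
Right-hand side: Σt·s = 316, Σs = 44.
XᵀX·[m, b]ᵀ = Xᵀs becomes [[143, 17]; [17, 5]]·[m, b]ᵀ = [316, 44]ᵀ.
Δ = 143·5 − 17² = 426.
m = (316·5 − 17·44)/426 = 416/213; b = (143·44 − 17·316)/426 = 460/213.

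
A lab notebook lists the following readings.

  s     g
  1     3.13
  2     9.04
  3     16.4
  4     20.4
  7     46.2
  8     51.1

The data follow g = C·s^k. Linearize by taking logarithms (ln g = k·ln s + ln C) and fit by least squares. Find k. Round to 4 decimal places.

k = 1.3354

Linearized form: ln g = k·ln s + ln C. From the 6 transformed points,
Sums: Σln s = 7.2034, Σ(ln s)² = 11.7199, Σln g = 16.9223, Σln s·ln g = 24.4183.
Normal system: [[11.7199, 7.2034]; [7.2034, 6]]·[k, ln C]ᵀ = [24.4183, 16.9223]ᵀ.
Δ = 11.7199·6 − (7.2034)² = 18.4301; k = (24.4183·6 − 7.2034·16.9223)/18.4301 = 1.33542, ln C = (11.7199·16.9223 − 7.2034·24.4183)/18.4301 = 1.21711.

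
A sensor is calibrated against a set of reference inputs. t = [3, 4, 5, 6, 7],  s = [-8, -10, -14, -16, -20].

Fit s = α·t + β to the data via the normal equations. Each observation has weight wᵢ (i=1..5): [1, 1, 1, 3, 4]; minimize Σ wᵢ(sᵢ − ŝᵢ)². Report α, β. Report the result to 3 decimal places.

Entries of XᵀWX: Σwᵢ·t·t = 354, Σwᵢ·t = 58, Σwᵢ·1 = 10.
Moment sums: Σwᵢ·t·s = -982, Σwᵢ·s = -160.
So XᵀWX·[α, β]ᵀ = XᵀWs: [[354, 58]; [58, 10]]·[α, β]ᵀ = [-982, -160]ᵀ.
Δ = 354·10 − 58² = 176.
α = ((-982)·10 − 58·(-160))/176 = -135/44; β = (354·(-160) − 58·(-982))/176 = 79/44.

α = -3.068, β = 1.795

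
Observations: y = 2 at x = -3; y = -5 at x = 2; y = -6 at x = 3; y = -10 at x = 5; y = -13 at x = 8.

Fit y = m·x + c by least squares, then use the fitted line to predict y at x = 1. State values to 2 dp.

ŷ = -3.61

The normal system AᵀA·[m, c]ᵀ = Aᵀy is [[111, 15]; [15, 5]]·[m, c]ᵀ = [-188, -32]ᵀ.
det = 111·5 − 15² = 330.
m = ((-188)·5 − 15·(-32))/330 = -46/33; c = (111·(-32) − 15·(-188))/330 = -122/55.
At x = 1: ŷ = (-46/33)·(1) + (-122/55)·(1) = -596/165.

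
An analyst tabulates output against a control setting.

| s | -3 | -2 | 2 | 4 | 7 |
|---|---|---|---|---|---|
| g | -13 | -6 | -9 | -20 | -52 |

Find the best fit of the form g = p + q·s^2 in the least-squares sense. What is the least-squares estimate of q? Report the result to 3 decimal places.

Sums needed: Σ1 = 5, Σs^2 = 82, Σs^2·s^2 = 2770.
For Xᵀg: Σg = -100, Σs^2·g = -3045.
XᵀX·[p, q]ᵀ = Xᵀg becomes [[5, 82]; [82, 2770]]·[p, q]ᵀ = [-100, -3045]ᵀ.
Determinant 5·2770 − 82² = 7126.
p = ((-100)·2770 − 82·(-3045))/7126 = -13655/3563; q = (5·(-3045) − 82·(-100))/7126 = -7025/7126.

q = -0.986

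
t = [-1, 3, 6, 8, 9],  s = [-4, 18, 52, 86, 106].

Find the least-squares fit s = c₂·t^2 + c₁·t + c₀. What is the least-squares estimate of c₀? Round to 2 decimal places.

Normal-equation sums: Σt^2·t^2 = 12035, Σt^2·t = 1483, Σt^2 = 191, Σt·t = 191, Σt = 25, Σ1 = 5.
And Σt^2·s = 16120, Σt·s = 2012, Σs = 258.
So MᵀM·[c₂, c₁, c₀]ᵀ = Mᵀs: [[12035, 1483, 191]; [1483, 191, 25]; [191, 25, 5]]·[c₂, c₁, c₀]ᵀ = [16120, 2012, 258]ᵀ.
Solving the 3×3 system (Gaussian elimination) gives c₂ = 37/39, c₁ = 479/143, c₀ = -596/429.

c₀ = -1.39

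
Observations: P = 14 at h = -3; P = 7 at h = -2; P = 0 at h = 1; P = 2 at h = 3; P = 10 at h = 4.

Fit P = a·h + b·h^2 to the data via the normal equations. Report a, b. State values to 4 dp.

a = -1.6969, b = 0.9856

The normal system MᵀM·[a, b]ᵀ = MᵀP is [[39, 57]; [57, 435]]·[a, b]ᵀ = [-10, 332]ᵀ.
Δ = 39·435 − 57² = 13716.
a = ((-10)·435 − 57·332)/13716 = -431/254; b = (39·332 − 57·(-10))/13716 = 751/762.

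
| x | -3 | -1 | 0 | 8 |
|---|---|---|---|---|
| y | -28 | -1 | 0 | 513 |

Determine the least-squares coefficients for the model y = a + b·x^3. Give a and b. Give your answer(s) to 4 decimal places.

Setting ∂/∂a … = 0 gives: 4·a + 484·b = 484;  484·a + 262874·b = 263413.
Determinant 4·262874 − 484² = 817240.
a = (484·262874 − 484·263413)/817240 = -65219/204310; b = (4·263413 − 484·484)/817240 = 204849/204310.

a = -0.3192, b = 1.0026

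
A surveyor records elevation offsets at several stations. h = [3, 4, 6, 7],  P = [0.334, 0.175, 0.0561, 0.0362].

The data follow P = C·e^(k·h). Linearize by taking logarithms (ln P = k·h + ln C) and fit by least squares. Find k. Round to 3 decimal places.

Taking logs, ln P = k·h + ln C, so regress ln P on h.
Σh = 20.0000, Σ(h)² = 110.0000, Σln P = -9.0389, Σh·ln P = -50.7763.
Equations: 110.0000·k + 20.0000·ln C = -50.7763;  20.0000·k + 4·ln C = -9.0389.
Δ = 110.0000·4 − (20.0000)² = 40.0000; k = (-50.7763·4 − 20.0000·-9.0389)/40.0000 = -0.55818, ln C = (110.0000·-9.0389 − 20.0000·-50.7763)/40.0000 = 0.53118.

k = -0.558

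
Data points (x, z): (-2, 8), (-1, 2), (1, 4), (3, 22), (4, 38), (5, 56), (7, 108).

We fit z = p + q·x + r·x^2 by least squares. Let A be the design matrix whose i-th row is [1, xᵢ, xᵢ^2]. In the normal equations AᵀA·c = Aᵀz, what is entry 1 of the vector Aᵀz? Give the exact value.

238

Entry 1 ↔ basis 1, so (Aᵀz)_{1} = Σᵢ zᵢ = (1)·(8) + (1)·(2) + (1)·(4) + (1)·(22) + (1)·(38) + (1)·(56) + (1)·(108) = 238.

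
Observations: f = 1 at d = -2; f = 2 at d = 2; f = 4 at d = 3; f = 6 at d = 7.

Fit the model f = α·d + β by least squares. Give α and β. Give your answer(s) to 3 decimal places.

α = 0.573, β = 1.817

Compute the Gram sums: Σd·d = 66, Σd = 10, Σ1 = 4.
And Σd·f = 56, Σf = 13.
XᵀX·[α, β]ᵀ = Xᵀf becomes [[66, 10]; [10, 4]]·[α, β]ᵀ = [56, 13]ᵀ.
Δ = 66·4 − 10² = 164.
α = (56·4 − 10·13)/164 = 47/82; β = (66·13 − 10·56)/164 = 149/82.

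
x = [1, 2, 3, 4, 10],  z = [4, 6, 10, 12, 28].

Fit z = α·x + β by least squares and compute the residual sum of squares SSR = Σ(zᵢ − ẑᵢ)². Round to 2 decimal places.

Compute the Gram sums: Σx·x = 130, Σx = 20, Σ1 = 5.
Moment sums: Σx·z = 374, Σz = 60.
Normal equations: [[130, 20]; [20, 5]]·[α, β]ᵀ = [374, 60]ᵀ.
Δ = 130·5 − 20² = 250.
α = (374·5 − 20·60)/250 = 67/25; β = (130·60 − 20·374)/250 = 32/25.
Residuals: 1/25, -16/25, 17/25, 0, -2/25; SSR = 22/25.

SSR = 0.88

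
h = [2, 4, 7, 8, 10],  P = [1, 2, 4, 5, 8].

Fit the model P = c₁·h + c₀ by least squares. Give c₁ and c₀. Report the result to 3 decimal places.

c₁ = 0.833, c₀ = -1.167

XᵀX·[c₁, c₀]ᵀ = XᵀP reads: 233·c₁ + 31·c₀ = 158;  31·c₁ + 5·c₀ = 20.
det = 233·5 − 31² = 204.
c₁ = (158·5 − 31·20)/204 = 5/6; c₀ = (233·20 − 31·158)/204 = -7/6.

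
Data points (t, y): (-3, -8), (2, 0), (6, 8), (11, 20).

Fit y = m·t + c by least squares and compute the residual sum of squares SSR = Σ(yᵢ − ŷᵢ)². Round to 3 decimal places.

AᵀA·[m, c]ᵀ = Aᵀy reads: 170·m + 16·c = 292;  16·m + 4·c = 20.
det = 170·4 − 16² = 424.
m = (292·4 − 16·20)/424 = 2; c = (170·20 − 16·292)/424 = -3.
Residuals: 1, -1, -1, 1; SSR = 4.

SSR = 4.000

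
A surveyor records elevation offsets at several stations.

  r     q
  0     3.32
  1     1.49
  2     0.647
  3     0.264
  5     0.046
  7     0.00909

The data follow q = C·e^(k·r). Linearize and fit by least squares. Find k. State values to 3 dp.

k = -0.851

Taking logs, ln q = k·r + ln C, so regress ln q on r.
AᵀA = [[88.0000, 18.0000]; [18.0000, 6]], rhs = [-52.7671, -7.9482]ᵀ  (here Σr = 18.0000, Σ(r)² = 88.0000, Σln q = -7.9482, Σr·ln q = -52.7671).
Slope k = (n·Σr·ln q − Σr·Σln q)/(n·Σ(r)² − (Σr)²) = (6·-52.7671 − 18.0000·-7.9482)/204.0000 = -0.85066; ln C = (Σln q − k·Σr)/n = 1.22730.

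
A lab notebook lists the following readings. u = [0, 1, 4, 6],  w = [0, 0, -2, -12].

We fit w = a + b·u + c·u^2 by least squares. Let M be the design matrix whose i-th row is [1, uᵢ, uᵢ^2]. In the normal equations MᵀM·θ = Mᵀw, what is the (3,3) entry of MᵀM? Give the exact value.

1553

Row 3 ↔ basis u^2, column 3 ↔ basis u^2, so (MᵀM)_{3,3} = Σᵢ (u^2)·(u^2) = (0)·(0) + (1)·(1) + (16)·(16) + (36)·(36) = 1553.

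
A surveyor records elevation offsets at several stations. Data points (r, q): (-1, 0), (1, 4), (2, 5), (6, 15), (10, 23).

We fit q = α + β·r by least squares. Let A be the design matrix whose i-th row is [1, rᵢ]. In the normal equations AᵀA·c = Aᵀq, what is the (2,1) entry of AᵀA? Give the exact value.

Row 2 ↔ basis r, column 1 ↔ basis 1, so (AᵀA)_{2,1} = Σᵢ r = (-1)·(1) + (1)·(1) + (2)·(1) + (6)·(1) + (10)·(1) = 18.

18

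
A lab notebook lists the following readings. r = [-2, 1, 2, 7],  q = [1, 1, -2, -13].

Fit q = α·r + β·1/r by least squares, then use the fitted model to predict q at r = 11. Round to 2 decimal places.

q̂ = -20.49

Compute the Gram sums: Σr·r = 58, Σr·1/r = 4, Σ1/r·1/r = 149/98.
For Aᵀq: Σr·q = -96, Σ1/r·q = -33/14.
Δ = 58·(149/98) − 4² = 3537/49.
α = ((-96)·(149/98) − 4·(-33/14))/(3537/49) = -2230/1179; β = (58·(-33/14) − 4·(-96))/(3537/49) = 4039/1179.
At r = 11: q̂ = (-2230/1179)·(11) + (4039/1179)·(1/11) = -88597/4323.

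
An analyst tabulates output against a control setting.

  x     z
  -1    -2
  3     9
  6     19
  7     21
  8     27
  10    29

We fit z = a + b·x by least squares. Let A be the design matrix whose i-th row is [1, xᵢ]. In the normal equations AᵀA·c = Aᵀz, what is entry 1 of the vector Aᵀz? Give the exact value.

Entry 1 ↔ basis 1, so (Aᵀz)_{1} = Σᵢ zᵢ = (1)·(-2) + (1)·(9) + (1)·(19) + (1)·(21) + (1)·(27) + (1)·(29) = 103.

103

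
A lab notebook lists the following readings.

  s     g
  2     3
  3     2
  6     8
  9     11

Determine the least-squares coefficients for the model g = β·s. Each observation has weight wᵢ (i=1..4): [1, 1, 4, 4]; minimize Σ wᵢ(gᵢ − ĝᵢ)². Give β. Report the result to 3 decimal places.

β = 1.247

Forming MᵀWM = [[481]] and MᵀWg = [600]ᵀ gives MᵀWM·[β]ᵀ = MᵀWg.
Hence β = 600 / 481 ≈ 1.2474.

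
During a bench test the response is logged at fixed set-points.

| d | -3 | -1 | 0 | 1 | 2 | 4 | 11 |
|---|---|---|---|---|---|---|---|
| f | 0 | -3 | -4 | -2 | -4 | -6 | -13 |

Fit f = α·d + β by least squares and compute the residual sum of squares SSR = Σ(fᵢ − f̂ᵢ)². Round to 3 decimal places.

From the data, Σd·d = 152, Σd = 14, Σ1 = 7.
For Mᵀf: Σd·f = -174, Σf = -32.
Normal equations: [[152, 14]; [14, 7]]·[α, β]ᵀ = [-174, -32]ᵀ.
Eliminating β: 7·(row 1) − 14·(row 2) gives 868·α = 7·(-174) − 14·(-32) = -770, so α = -55/62.
Then β = ((-32) − 14·(-55/62))/7 = -607/217.
Residuals: 59/434, -473/434, -261/217, 731/434, 4/7, 75/217, -193/434; SSR = 1331/217.

SSR = 6.134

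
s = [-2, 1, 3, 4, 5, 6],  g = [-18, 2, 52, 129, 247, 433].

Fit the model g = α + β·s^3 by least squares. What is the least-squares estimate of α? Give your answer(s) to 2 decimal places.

The normal equations are: 6·α + 425·β = 845;  425·α + 67171·β = 134209.
Eliminating β: 67171·(row 1) − 425·(row 2) gives 222401·α = 67171·845 − 425·134209 = -279330, so α = -279330/222401.
Then β = (134209 − 425·(-279330/222401))/67171 = 446129/222401.

α = -1.26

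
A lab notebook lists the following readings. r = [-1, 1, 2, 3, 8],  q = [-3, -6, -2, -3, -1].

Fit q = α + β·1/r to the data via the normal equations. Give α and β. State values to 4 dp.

α = -2.8034, β = -1.0260

With design matrix M, MᵀM = [[5, 23/24]; [23/24, 1369/576]] and Mᵀq = [-15, -41/8]ᵀ.
Determinant 5·(1369/576) − (23/24)² = 1579/144.
α = ((-15)·(1369/576) − (23/24)·(-41/8))/(1579/144) = -8853/3158; β = (5·(-41/8) − (23/24)·(-15))/(1579/144) = -1620/1579.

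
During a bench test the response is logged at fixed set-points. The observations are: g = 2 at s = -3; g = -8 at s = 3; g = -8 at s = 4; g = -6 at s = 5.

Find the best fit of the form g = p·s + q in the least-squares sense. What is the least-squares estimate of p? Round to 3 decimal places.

Setting ∂/∂p … = 0 gives: 59·p + 9·q = -92;  9·p + 4·q = -20.
det = 59·4 − 9² = 155.
p = ((-92)·4 − 9·(-20))/155 = -188/155; q = (59·(-20) − 9·(-92))/155 = -352/155.

p = -1.213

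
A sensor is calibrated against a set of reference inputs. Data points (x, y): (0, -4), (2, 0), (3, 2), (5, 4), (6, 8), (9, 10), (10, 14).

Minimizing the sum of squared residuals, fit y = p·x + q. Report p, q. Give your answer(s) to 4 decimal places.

AᵀA·[p, q]ᵀ = Aᵀy reads: 255·p + 35·q = 304;  35·p + 7·q = 34.
Determinant 255·7 − 35² = 560.
p = (304·7 − 35·34)/560 = 67/40; q = (255·34 − 35·304)/560 = -197/56.

p = 1.6750, q = -3.5179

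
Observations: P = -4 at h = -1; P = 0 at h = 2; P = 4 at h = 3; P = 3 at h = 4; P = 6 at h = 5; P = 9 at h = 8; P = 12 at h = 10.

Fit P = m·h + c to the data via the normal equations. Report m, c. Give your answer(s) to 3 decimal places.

m = 1.434, c = -2.063

Entries of XᵀX: Σh·h = 219, Σh = 31, Σ1 = 7.
For XᵀP: Σh·P = 250, ΣP = 30.
Eliminating c: 7·(row 1) − 31·(row 2) gives 572·m = 7·250 − 31·30 = 820, so m = 205/143.
Then c = (30 − 31·(205/143))/7 = -295/143.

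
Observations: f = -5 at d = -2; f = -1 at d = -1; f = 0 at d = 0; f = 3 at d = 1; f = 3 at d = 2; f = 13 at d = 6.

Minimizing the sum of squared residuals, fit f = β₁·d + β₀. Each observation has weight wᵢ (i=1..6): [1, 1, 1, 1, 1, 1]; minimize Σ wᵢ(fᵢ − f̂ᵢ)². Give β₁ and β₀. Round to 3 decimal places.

Sums needed: Σwᵢ·d·d = 46, Σwᵢ·d = 6, Σwᵢ·1 = 6.
And Σwᵢ·d·f = 98, Σwᵢ·f = 13.
XᵀWX·[β₁, β₀]ᵀ = XᵀWf becomes [[46, 6]; [6, 6]]·[β₁, β₀]ᵀ = [98, 13]ᵀ.
Eliminating β₀: 6·(row 1) − 6·(row 2) gives 240·β₁ = 6·98 − 6·13 = 510, so β₁ = 17/8.
Then β₀ = (13 − 6·(17/8))/6 = 1/24.

β₁ = 2.125, β₀ = 0.042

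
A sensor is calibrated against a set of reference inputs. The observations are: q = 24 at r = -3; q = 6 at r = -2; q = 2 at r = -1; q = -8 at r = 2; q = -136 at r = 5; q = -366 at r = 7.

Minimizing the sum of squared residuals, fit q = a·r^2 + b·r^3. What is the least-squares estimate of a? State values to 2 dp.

a = -0.36

From the data, Σr^2·r^2 = 3140, Σr^2·r^3 = 19688, Σr^3·r^3 = 134132.
Moment sums: Σr^2·q = -21124, Σr^3·q = -143300.
XᵀX·[a, b]ᵀ = Xᵀq becomes [[3140, 19688]; [19688, 134132]]·[a, b]ᵀ = [-21124, -143300]ᵀ.
Δ = 3140·134132 − 19688² = 33557136.
a = ((-21124)·134132 − 19688·(-143300))/33557136 = -757123/2097321; b = (3140·(-143300) − 19688·(-21124))/33557136 = -2129543/2097321.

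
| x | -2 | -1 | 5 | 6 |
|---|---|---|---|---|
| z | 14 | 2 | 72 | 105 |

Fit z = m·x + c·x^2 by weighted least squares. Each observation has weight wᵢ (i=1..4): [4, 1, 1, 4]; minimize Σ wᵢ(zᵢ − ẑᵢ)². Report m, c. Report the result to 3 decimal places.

Entries of MᵀWM: Σwᵢ·x·x = 186, Σwᵢ·x·x^2 = 956, Σwᵢ·x^2·x^2 = 5874.
For MᵀWz: Σwᵢ·x·z = 2766, Σwᵢ·x^2·z = 17146.
Δ = 186·5874 − 956² = 178628.
m = (2766·5874 − 956·17146)/178628 = -36023/44657; c = (186·17146 − 956·2766)/178628 = 136215/44657.

m = -0.807, c = 3.050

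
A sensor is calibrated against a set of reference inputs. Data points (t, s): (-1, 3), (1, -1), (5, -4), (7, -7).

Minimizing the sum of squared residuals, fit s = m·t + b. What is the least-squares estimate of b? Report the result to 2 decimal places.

Forming MᵀM = [[76, 12]; [12, 4]] and Mᵀs = [-73, -9]ᵀ gives MᵀM·[m, b]ᵀ = Mᵀs.
Eliminating b: 4·(row 1) − 12·(row 2) gives 160·m = 4·(-73) − 12·(-9) = -184, so m = -23/20.
Then b = ((-9) − 12·(-23/20))/4 = 6/5.

b = 1.20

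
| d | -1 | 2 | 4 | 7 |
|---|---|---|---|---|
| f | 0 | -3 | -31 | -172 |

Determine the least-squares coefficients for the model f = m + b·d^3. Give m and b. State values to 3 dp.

Forming XᵀX = [[4, 414]; [414, 121810]] and Xᵀf = [-206, -61004]ᵀ gives XᵀX·[m, b]ᵀ = Xᵀf.
Eliminating b: 121810·(row 1) − 414·(row 2) gives 315844·m = 121810·(-206) − 414·(-61004) = 162796, so m = 40699/78961.
Then b = ((-61004) − 414·(40699/78961))/121810 = -39683/78961.

m = 0.515, b = -0.503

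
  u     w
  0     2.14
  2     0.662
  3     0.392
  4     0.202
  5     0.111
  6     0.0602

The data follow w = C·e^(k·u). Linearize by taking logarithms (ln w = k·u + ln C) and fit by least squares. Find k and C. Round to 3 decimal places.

k = -0.596, C = 2.195

Taking logs, ln w = k·u + ln C, so regress ln w on u.
Σu = 20.0000, Σ(u)² = 90.0000, Σln w = -7.1960, Σu·ln w = -37.8840.
Normal system: [[90.0000, 20.0000]; [20.0000, 6]]·[k, ln C]ᵀ = [-37.8840, -7.1960]ᵀ.
Solving (det = 140.0000): k = -0.59561, ln C = 0.78602, so C = exp(0.78602) = 2.19465.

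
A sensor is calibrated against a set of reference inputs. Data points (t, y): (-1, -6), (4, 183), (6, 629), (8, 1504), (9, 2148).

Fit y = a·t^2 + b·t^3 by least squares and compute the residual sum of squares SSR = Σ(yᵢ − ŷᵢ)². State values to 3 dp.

The normal equations are: 12210·a + 100616·b = 295810;  100616·a + 844338·b = 2483522.
Eliminating b: 844338·(row 1) − 100616·(row 2) gives 185787524·a = 844338·295810 − 100616·2483522 = -118425772, so a = -29606443/46446881.
Then b = (2483522 − 100616·(-29606443/46446881))/844338 = 140146165/46446881.
Residuals: -108928678/46446881, 4127751/46446881, 9348457/46446881, -3915104/46446881, -532014/46446881; SSR = 258047466/46446881.

SSR = 5.556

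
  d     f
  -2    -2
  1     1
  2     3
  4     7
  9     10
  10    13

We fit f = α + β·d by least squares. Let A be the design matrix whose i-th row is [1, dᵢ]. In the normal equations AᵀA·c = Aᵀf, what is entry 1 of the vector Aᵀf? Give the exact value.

32

Entry 1 ↔ basis 1, so (Aᵀf)_{1} = Σᵢ fᵢ = (1)·(-2) + (1)·(1) + (1)·(3) + (1)·(7) + (1)·(10) + (1)·(13) = 32.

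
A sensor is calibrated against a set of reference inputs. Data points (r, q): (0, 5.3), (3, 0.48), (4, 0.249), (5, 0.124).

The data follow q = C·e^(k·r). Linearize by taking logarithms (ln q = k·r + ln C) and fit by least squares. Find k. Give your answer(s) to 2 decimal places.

k = -0.75

With ln qᵢ as the transformed response and rᵢ as the regressor:
XᵀX = [[50.0000, 12.0000]; [12.0000, 4]], rhs = [-18.2005, -2.5440]ᵀ  (here Σr = 12.0000, Σ(r)² = 50.0000, Σln q = -2.5440, Σr·ln q = -18.2005).
Slope k = (n·Σr·ln q − Σr·Σln q)/(n·Σ(r)² − (Σr)²) = (4·-18.2005 − 12.0000·-2.5440)/56.0000 = -0.75488; ln C = (Σln q − k·Σr)/n = 1.62864.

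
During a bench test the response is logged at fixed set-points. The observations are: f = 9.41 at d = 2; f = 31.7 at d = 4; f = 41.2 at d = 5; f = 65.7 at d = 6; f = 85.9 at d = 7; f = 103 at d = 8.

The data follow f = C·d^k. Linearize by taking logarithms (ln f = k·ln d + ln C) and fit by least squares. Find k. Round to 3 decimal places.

With ln fᵢ as the transformed response and ln dᵢ as the regressor:
Σln d = 9.5060, Σ(ln d)² = 16.3136, Σln f = 22.6895, Σln d·ln f = 38.1318.
Equations: 16.3136·k + 9.5060·ln C = 38.1318;  9.5060·k + 6·ln C = 22.6895.
Slope k = (n·Σln d·ln f − Σln d·Σln f)/(n·Σ(ln d)² − (Σln d)²) = (6·38.1318 − 9.5060·22.6895)/7.5177 = 1.74309; ln C = (Σln f − k·Σln d)/n = 1.01995.

k = 1.743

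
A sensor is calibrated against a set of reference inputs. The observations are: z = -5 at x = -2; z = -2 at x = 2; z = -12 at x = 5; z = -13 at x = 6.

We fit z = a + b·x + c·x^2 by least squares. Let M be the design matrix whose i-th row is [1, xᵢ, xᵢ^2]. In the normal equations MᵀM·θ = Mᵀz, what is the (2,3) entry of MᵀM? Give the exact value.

341

Row 2 ↔ basis x, column 3 ↔ basis x^2, so (MᵀM)_{2,3} = Σᵢ (x)·(x^2) = (-2)·(4) + (2)·(4) + (5)·(25) + (6)·(36) = 341.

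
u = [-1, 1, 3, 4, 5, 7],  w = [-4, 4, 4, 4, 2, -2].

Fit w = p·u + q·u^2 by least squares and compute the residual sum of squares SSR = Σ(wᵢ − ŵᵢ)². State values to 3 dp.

AᵀA·[p, q]ᵀ = Aᵀw reads: 101·p + 559·q = 32;  559·p + 3365·q = 52.
det = 101·3365 − 559² = 27384.
p = (32·3365 − 559·52)/27384 = 6551/2282; q = (101·52 − 559·32)/27384 = -1053/2282.
Residuals: -762/1141, 1815/1141, -524/1141, -114/1141, -933/1141, 84/163; SSR = 4714/1141.

SSR = 4.131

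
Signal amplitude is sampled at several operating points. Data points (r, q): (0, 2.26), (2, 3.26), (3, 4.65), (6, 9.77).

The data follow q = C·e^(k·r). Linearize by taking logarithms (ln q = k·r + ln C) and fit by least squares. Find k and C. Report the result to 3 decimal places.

k = 0.249, C = 2.158

Let Y = ln q. Fitting Y = k·r + ln C by least squares:
AᵀA = [[49.0000, 11.0000]; [11.0000, 4]], rhs = [20.6500, 5.8133]ᵀ  (here Σr = 11.0000, Σ(r)² = 49.0000, Σln q = 5.8133, Σr·ln q = 20.6500).
Slope k = (n·Σr·ln q − Σr·Σln q)/(n·Σ(r)² − (Σr)²) = (4·20.6500 − 11.0000·5.8133)/75.0000 = 0.24872; ln C = (Σln q − k·Σr)/n = 0.76935, so C = exp(0.76935) = 2.15836.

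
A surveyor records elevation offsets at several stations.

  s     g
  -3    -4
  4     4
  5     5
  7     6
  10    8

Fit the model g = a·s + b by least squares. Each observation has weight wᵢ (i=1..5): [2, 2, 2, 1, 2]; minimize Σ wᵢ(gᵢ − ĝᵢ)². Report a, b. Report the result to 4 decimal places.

a = 0.9407, b = -0.5210

The normal equations are: 349·a + 39·b = 308;  39·a + 9·b = 32.
(Σwᵢ·s·s = 349, Σwᵢ·s = 39, Σwᵢ·1 = 9, Σwᵢ·s·g = 308, Σwᵢ·g = 32.)
Δ = 349·9 − 39² = 1620.
a = (308·9 − 39·32)/1620 = 127/135; b = (349·32 − 39·308)/1620 = -211/405.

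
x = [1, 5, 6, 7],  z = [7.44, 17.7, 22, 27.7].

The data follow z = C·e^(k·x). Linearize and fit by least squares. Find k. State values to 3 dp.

k = 0.218

Let Y = ln z. Fitting Y = k·x + ln C by least squares:
Σx = 19.0000, Σ(x)² = 111.0000, Σln z = 11.2929, Σx·ln z = 58.1710.
Equations: 111.0000·k + 19.0000·ln C = 58.1710;  19.0000·k + 4·ln C = 11.2929.
Solving (det = 83.0000): k = 0.21830, ln C = 1.78632.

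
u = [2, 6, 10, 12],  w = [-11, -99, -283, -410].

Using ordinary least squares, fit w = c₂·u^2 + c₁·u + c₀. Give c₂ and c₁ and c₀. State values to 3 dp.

c₂ = -2.976, c₁ = 1.744, c₀ = -2.523

Forming MᵀM = [[32048, 2952, 284]; [2952, 284, 30]; [284, 30, 4]] and Mᵀw = [-90948, -8366, -803]ᵀ gives MᵀM·[c₂, c₁, c₀]ᵀ = Mᵀw.
Row-reducing yields c₂ = -2369/796, c₁ = 347/199, c₀ = -502/199.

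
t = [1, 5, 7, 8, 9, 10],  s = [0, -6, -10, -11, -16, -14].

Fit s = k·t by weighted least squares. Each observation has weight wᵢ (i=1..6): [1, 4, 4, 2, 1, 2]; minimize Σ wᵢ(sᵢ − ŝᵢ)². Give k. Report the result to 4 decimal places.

k = -1.4164

Entries of MᵀWM: Σwᵢ·t·t = 706.
For MᵀWs: Σwᵢ·t·s = -1000.
Hence k = -1000 / 706 ≈ -1.41643.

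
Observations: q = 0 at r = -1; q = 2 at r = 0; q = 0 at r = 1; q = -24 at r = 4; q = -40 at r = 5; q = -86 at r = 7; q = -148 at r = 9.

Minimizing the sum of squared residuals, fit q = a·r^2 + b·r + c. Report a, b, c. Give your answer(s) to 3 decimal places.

Entries of MᵀM: Σr^2·r^2 = 9845, Σr^2·r = 1261, Σr^2 = 173, Σr·r = 173, Σr = 25, Σ1 = 7.
Moment sums: Σr^2·q = -17586, Σr·q = -2230, Σq = -296.
MᵀM·[a, b, c]ᵀ = Mᵀq becomes [[9845, 1261, 173]; [1261, 173, 25]; [173, 25, 7]]·[a, b, c]ᵀ = [-17586, -2230, -296]ᵀ.
Solving the 3×3 system (Gaussian elimination) gives a = -46147/23016, b = 32069/23016, c = 1255/548.

a = -2.005, b = 1.393, c = 2.290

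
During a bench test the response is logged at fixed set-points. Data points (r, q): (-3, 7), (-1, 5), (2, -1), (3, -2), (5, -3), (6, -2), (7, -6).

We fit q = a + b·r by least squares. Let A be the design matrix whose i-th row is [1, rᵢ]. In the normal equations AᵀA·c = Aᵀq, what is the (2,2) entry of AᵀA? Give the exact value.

133

Row 2 ↔ basis r, column 2 ↔ basis r, so (AᵀA)_{2,2} = Σᵢ (r)·(r) = (-3)·(-3) + (-1)·(-1) + (2)·(2) + (3)·(3) + (5)·(5) + (6)·(6) + (7)·(7) = 133.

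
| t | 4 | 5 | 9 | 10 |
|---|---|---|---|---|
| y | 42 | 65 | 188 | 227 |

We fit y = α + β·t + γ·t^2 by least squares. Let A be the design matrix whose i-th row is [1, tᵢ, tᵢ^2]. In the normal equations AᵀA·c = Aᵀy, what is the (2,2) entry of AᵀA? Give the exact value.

222

Row 2 ↔ basis t, column 2 ↔ basis t, so (AᵀA)_{2,2} = Σᵢ (t)·(t) = (4)·(4) + (5)·(5) + (9)·(9) + (10)·(10) = 222.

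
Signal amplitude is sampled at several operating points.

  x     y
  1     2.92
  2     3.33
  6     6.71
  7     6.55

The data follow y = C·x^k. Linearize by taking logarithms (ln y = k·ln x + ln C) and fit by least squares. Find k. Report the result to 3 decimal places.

Let Y = ln y. Fitting Y = k·ln x + ln C by least squares:
Σln x = 4.4308, Σ(ln x)² = 7.4774, Σln y = 6.0576, Σln x·ln y = 7.9019.
Equations: 7.4774·k + 4.4308·ln C = 7.9019;  4.4308·k + 4·ln C = 6.0576.
Δ = 7.4774·4 − (4.4308)² = 10.2775; k = (7.9019·4 − 4.4308·6.0576)/10.2775 = 0.46386, ln C = (7.4774·6.0576 − 4.4308·7.9019)/10.2775 = 1.00058.

k = 0.464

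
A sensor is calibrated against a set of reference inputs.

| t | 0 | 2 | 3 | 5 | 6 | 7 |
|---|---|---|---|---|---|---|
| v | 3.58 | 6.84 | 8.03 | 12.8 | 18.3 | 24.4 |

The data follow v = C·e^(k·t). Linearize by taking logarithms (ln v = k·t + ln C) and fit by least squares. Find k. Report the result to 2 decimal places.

k = 0.27

With ln vᵢ as the transformed response and tᵢ as the regressor:
XᵀX = [[123.0000, 23.0000]; [23.0000, 6]], rhs = [62.6458, 13.9323]ᵀ  (here Σt = 23.0000, Σ(t)² = 123.0000, Σln v = 13.9323, Σt·ln v = 62.6458).
Solving (det = 209.0000): k = 0.26523, ln C = 1.30533.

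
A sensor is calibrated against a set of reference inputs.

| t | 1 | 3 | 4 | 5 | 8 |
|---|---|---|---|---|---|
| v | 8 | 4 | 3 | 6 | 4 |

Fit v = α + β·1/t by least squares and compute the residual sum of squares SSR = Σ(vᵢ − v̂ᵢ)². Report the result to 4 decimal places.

SSR = 5.9677

Setting ∂/∂α … = 0 gives: 5·α + (229/120)·β = 25;  (229/120)·α + (17701/14400)·β = 707/60.
(Σ1 = 5, Σ1/t = 229/120, Σ1/t·1/t = 17701/14400, Σv = 25, Σ1/t·v = 707/60.)
det = 5·(17701/14400) − (229/120)² = 1127/450.
α = (25·(17701/14400) − (229/120)·(707/60))/(1127/450) = 118719/36064; β = (5·(707/60) − (229/120)·25)/(1127/450) = 20175/4508.
Residuals: 1199/5152, -28263/36064, -50877/36064, 65385/36064, 383/2576; SSR = 215219/36064.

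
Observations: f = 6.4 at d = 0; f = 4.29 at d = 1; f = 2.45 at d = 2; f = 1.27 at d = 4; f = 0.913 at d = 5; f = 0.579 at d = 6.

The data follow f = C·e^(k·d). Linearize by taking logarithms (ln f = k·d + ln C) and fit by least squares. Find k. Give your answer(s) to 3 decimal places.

Let Y = ln f. Fitting Y = k·d + ln C by least squares:
Σd = 18.0000, Σ(d)² = 82.0000, Σln f = 3.8102, Σd·ln f = 0.4707.
Equations: 82.0000·k + 18.0000·ln C = 0.4707;  18.0000·k + 6·ln C = 3.8102.
Slope k = (n·Σd·ln f − Σd·Σln f)/(n·Σ(d)² − (Σd)²) = (6·0.4707 − 18.0000·3.8102)/168.0000 = -0.39143; ln C = (Σln f − k·Σd)/n = 1.80932.

k = -0.391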